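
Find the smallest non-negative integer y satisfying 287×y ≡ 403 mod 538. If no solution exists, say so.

gcd(287, 538) = 1, so a unique solution mod 538 exists.
287⁻¹ ≡ 15 (mod 538).
y ≡ 15×403 ≡ 127 (mod 538).

127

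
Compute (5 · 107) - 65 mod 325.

145

5 · 107 = 535 ≡ 210 (mod 325)
210 - 65 = 145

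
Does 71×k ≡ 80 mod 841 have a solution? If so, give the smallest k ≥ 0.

gcd(71, 841) = 1, so a unique solution mod 841 exists.
71⁻¹ ≡ 154 (mod 841).
k ≡ 154×80 ≡ 546 (mod 841).

546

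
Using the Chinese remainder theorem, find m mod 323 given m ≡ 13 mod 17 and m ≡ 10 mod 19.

17⁻¹ mod 19: 17·9 ≡ 1 (mod 19), so 17⁻¹ ≡ 9.
m = 13 + 17·((10 − 13)·9 mod 19) = 13 + 17·11 = 200.

200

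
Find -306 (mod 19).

-306 = -17·19 + 17, so -306 ≡ 17 (mod 19).

17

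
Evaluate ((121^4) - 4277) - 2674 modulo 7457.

465

(121)^4 ≡ 7416 (mod 7457)
7416 - 4277 = 3139
3139 - 2674 = 465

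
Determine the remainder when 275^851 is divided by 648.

155

851 in binary is 1101010011, i.e. 851 = 512 + 256 + 64 + 16 + 2 + 1.
275^1 ≡ 275 (mod 648)
275^2 ≡ 275^2 = 75625 ≡ 457 (mod 648)
275^4 ≡ 457^2 = 208849 ≡ 193 (mod 648)
275^8 ≡ 193^2 = 37249 ≡ 313 (mod 648)
275^16 ≡ 313^2 = 97969 ≡ 121 (mod 648)
275^32 ≡ 121^2 = 14641 ≡ 385 (mod 648)
275^64 ≡ 385^2 = 148225 ≡ 481 (mod 648)
275^128 ≡ 481^2 = 231361 ≡ 25 (mod 648)
275^256 ≡ 25^2 = 625 (mod 648)
275^512 ≡ 625^2 = 390625 ≡ 529 (mod 648)
275^851 = 275^512 · 275^256 · 275^64 · 275^16 · 275^2 · 275^1 ≡ 529 · 625 · 481 · 121 · 457 · 275 (mod 648).
Accumulate the product:
529 · 625 = 330625 ≡ 145
145 · 481 = 69745 ≡ 409
409 · 121 = 49489 ≡ 241
241 · 457 = 110137 ≡ 625
625 · 275 = 171875 ≡ 155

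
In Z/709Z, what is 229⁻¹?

709 = 3·229 + 22
229 = 10·22 + 9
22 = 2·9 + 4
9 = 2·4 + 1
4 = 4·1 + 0
gcd(229, 709) = 1, so the inverse exists.
Bézout: 1 = −52·709 + 161·229.
So 229⁻¹ ≡ 161 (mod 709).

161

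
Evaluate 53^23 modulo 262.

61

Compute successive squares:
23 in binary is 10111, i.e. 23 = 16 + 4 + 2 + 1.
53^1 ≡ 53 (mod 262)
53^2 ≡ 53^2 = 2809 ≡ 189 (mod 262)
53^4 ≡ 189^2 = 35721 ≡ 89 (mod 262)
53^8 ≡ 89^2 = 7921 ≡ 61 (mod 262)
53^16 ≡ 61^2 = 3721 ≡ 53 (mod 262)
53^23 = 53^16 · 53^4 · 53^2 · 53^1 ≡ 53 · 89 · 189 · 53 (mod 262).
Accumulate the product:
53 · 89 = 4717 ≡ 1
1 · 189 = 189
189 · 53 = 10017 ≡ 61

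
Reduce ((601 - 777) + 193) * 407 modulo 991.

601 - 777 = -176 ≡ 815 (mod 991)
815 + 193 = 1008 ≡ 17 (mod 991)
17 * 407 = 6919 ≡ 973 (mod 991)

973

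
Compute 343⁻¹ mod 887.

Run the extended Euclidean algorithm:
887 = 2·343 + 201
343 = 1·201 + 142
201 = 1·142 + 59
142 = 2·59 + 24
59 = 2·24 + 11
24 = 2·11 + 2
11 = 5·2 + 1
2 = 2·1 + 0
gcd(343, 887) = 1, so the inverse exists.
Bézout: 1 = 157·887 − 406·343.
So 343⁻¹ ≡ −406 ≡ 481 (mod 887).

481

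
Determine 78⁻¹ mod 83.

83 = 1*78 + 5
78 = 15*5 + 3
5 = 1*3 + 2
3 = 1*2 + 1
2 = 2*1 + 0
gcd(78, 83) = 1, so the inverse exists.
Bézout: 1 = −31*83 + 33*78.
So 78⁻¹ ≡ 33 (mod 83).

33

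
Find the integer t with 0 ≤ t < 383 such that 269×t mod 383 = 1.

383 = 1×269 + 114
269 = 2×114 + 41
114 = 2×41 + 32
41 = 1×32 + 9
32 = 3×9 + 5
9 = 1×5 + 4
5 = 1×4 + 1
4 = 4×1 + 0
gcd(269, 383) = 1, so the inverse exists.
Bézout: 1 = 59×383 − 84×269.
So 269⁻¹ ≡ −84 ≡ 299 (mod 383).

299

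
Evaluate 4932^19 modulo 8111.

2556

By square-and-multiply:
19 in binary is 10011, i.e. 19 = 16 + 2 + 1.
4932^1 ≡ 4932 (mod 8111)
4932^2 ≡ 4932^2 = 24324624 ≡ 7846 (mod 8111)
4932^4 ≡ 7846^2 = 61559716 ≡ 5337 (mod 8111)
4932^8 ≡ 5337^2 = 28483569 ≡ 5848 (mod 8111)
4932^16 ≡ 5848^2 = 34199104 ≡ 3128 (mod 8111)
4932^19 = 4932^16 · 4932^2 · 4932^1 ≡ 3128 · 7846 · 4932 (mod 8111).
Accumulate the product:
3128 · 7846 = 24542288 ≡ 6513
6513 · 4932 = 32122116 ≡ 2556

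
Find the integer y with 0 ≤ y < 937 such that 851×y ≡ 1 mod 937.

207

Run the extended Euclidean algorithm:
937 = 1*851 + 86
851 = 9*86 + 77
86 = 1*77 + 9
77 = 8*9 + 5
9 = 1*5 + 4
5 = 1*4 + 1
4 = 4*1 + 0
gcd(851, 937) = 1, so the inverse exists.
Bézout: 1 = −188*937 + 207*851.
So 851⁻¹ ≡ 207 (mod 937).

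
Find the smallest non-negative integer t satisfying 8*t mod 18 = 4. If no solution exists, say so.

5

gcd(8, 18) = 2, and 2 | 4, so solutions exist.
Divide through by 2: 4*t = 2 (mod 9).
4⁻¹ ≡ 7 (mod 9).
t ≡ 7*2 ≡ 5 (mod 9).
The smallest non-negative solution is t = 5.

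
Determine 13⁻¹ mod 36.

25

36 = 2*13 + 10
13 = 1*10 + 3
10 = 3*3 + 1
3 = 3*1 + 0
gcd(13, 36) = 1, so the inverse exists.
Back-substitute for 1:
1 = 1*10 − 3*3
  = −3*13 + 4*10
  = 4*36 − 11*13
So 13⁻¹ ≡ −11 ≡ 25 (mod 36).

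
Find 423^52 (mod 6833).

423^1 ≡ 423 (mod 6833)
423^2 ≡ 423^2 = 178929 ≡ 1271 (mod 6833)
423^4 ≡ 1271^2 = 1615441 ≡ 2853 (mod 6833)
423^8 ≡ 2853^2 = 8139609 ≡ 1506 (mod 6833)
423^16 ≡ 1506^2 = 2268036 ≡ 6313 (mod 6833)
423^32 ≡ 6313^2 = 39853969 ≡ 3913 (mod 6833)
423^52 = 423^32 * 423^16 * 423^4 ≡ 3913 * 6313 * 2853 (mod 6833).
Accumulate the product:
3913 * 6313 = 24702769 ≡ 1474
1474 * 2853 = 4205322 ≡ 3027

3027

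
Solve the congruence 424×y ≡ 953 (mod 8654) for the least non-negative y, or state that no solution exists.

gcd(424, 8654) = 2, and 2 does not divide 953.
So the congruence has no solution.

no solution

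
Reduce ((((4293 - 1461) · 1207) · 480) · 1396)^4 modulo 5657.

4293 - 1461 = 2832
2832 · 1207 = 3418224 ≡ 1396 (mod 5657)
1396 · 480 = 670080 ≡ 2554 (mod 5657)
2554 · 1396 = 3565384 ≡ 1474 (mod 5657)
(1474)^4 ≡ 3462 (mod 5657)

3462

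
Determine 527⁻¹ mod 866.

Run the extended Euclidean algorithm:
866 = 1×527 + 339
527 = 1×339 + 188
339 = 1×188 + 151
188 = 1×151 + 37
151 = 4×37 + 3
37 = 12×3 + 1
3 = 3×1 + 0
gcd(527, 866) = 1, so the inverse exists.
Back-substitute for 1:
1 = 1×37 − 12×3
  = −12×151 + 49×37
  = 49×188 − 61×151
  = −61×339 + 110×188
  = 110×527 − 171×339
  = −171×866 + 281×527
So 527⁻¹ ≡ 281 (mod 866).

281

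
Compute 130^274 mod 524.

Using repeated squaring:
274 in binary is 100010010, i.e. 274 = 256 + 16 + 2.
130^1 ≡ 130 (mod 524)
130^2 ≡ 130^2 = 16900 ≡ 132 (mod 524)
130^4 ≡ 132^2 = 17424 ≡ 132 (mod 524)
130^8 ≡ 132^2 = 17424 ≡ 132 (mod 524)
130^16 ≡ 132^2 = 17424 ≡ 132 (mod 524)
130^32 ≡ 132^2 = 17424 ≡ 132 (mod 524)
130^64 ≡ 132^2 = 17424 ≡ 132 (mod 524)
130^128 ≡ 132^2 = 17424 ≡ 132 (mod 524)
130^256 ≡ 132^2 = 17424 ≡ 132 (mod 524)
130^274 = 130^256 × 130^16 × 130^2 ≡ 132 × 132 × 132 (mod 524).
Accumulate the product:
132 × 132 = 17424 ≡ 132
132 × 132 = 17424 ≡ 132

132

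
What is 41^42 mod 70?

1

Using repeated squaring:
42 in binary is 101010, i.e. 42 = 32 + 8 + 2.
41^1 ≡ 41 (mod 70)
41^2 ≡ 41^2 = 1681 ≡ 1 (mod 70)
41^4 ≡ 1^2 = 1 (mod 70)
41^8 ≡ 1^2 = 1 (mod 70)
41^16 ≡ 1^2 = 1 (mod 70)
41^32 ≡ 1^2 = 1 (mod 70)
41^42 = 41^32 * 41^8 * 41^2 ≡ 1 * 1 * 1 (mod 70).
Accumulate the product:
1 * 1 = 1
1 * 1 = 1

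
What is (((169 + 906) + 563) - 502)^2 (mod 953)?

169 + 906 = 1075 ≡ 122 (mod 953)
122 + 563 = 685
685 - 502 = 183
(183)^2 ≡ 134 (mod 953)

134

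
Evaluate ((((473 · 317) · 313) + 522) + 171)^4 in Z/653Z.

473 · 317 = 149941 ≡ 404 (mod 653)
404 · 313 = 126452 ≡ 423 (mod 653)
423 + 522 = 945 ≡ 292 (mod 653)
292 + 171 = 463
(463)^4 ≡ 269 (mod 653)

269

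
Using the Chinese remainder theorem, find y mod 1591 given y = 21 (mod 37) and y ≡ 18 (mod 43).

835

37⁻¹ mod 43: 37·7 ≡ 1 (mod 43), so 37⁻¹ ≡ 7.
y = 21 + 37·((18 − 21)·7 mod 43) = 21 + 37·22 = 835.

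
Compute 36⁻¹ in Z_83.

Run the extended Euclidean algorithm:
83 = 2*36 + 11
36 = 3*11 + 3
11 = 3*3 + 2
3 = 1*2 + 1
2 = 2*1 + 0
gcd(36, 83) = 1, so the inverse exists.
Back-substitute for 1:
1 = 1*3 − 1*2
  = −1*11 + 4*3
  = 4*36 − 13*11
  = −13*83 + 30*36
So 36⁻¹ ≡ 30 (mod 83).

30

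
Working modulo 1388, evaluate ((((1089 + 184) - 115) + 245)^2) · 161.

137

1089 + 184 = 1273
1273 - 115 = 1158
1158 + 245 = 1403 ≡ 15 (mod 1388)
(15)^2 ≡ 225 (mod 1388)
225 · 161 = 36225 ≡ 137 (mod 1388)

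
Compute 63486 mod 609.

150

63486 = 104×609 + 150, so 63486 ≡ 150 (mod 609).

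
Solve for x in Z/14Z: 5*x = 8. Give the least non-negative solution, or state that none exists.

gcd(5, 14) = 1, so a unique solution mod 14 exists.
5⁻¹ ≡ 3 (mod 14).
x ≡ 3*8 ≡ 10 (mod 14).

10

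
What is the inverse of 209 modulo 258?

Run the extended Euclidean algorithm:
258 = 1*209 + 49
209 = 4*49 + 13
49 = 3*13 + 10
13 = 1*10 + 3
10 = 3*3 + 1
3 = 3*1 + 0
gcd(209, 258) = 1, so the inverse exists.
Back-substitute for 1:
1 = 1*10 − 3*3
  = −3*13 + 4*10
  = 4*49 − 15*13
  = −15*209 + 64*49
  = 64*258 − 79*209
So 209⁻¹ ≡ −79 ≡ 179 (mod 258).

179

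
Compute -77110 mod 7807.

-77110 = -10·7807 + 960, so -77110 ≡ 960 (mod 7807).

960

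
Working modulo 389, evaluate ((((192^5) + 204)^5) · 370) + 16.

311

(192)^5 ≡ 109 (mod 389)
109 + 204 = 313
(313)^5 ≡ 353 (mod 389)
353 · 370 = 130610 ≡ 295 (mod 389)
295 + 16 = 311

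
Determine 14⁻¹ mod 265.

19

By the extended Euclidean algorithm:
265 = 18×14 + 13
14 = 1×13 + 1
13 = 13×1 + 0
gcd(14, 265) = 1, so the inverse exists.
Bézout: 1 = −1×265 + 19×14.
So 14⁻¹ ≡ 19 (mod 265).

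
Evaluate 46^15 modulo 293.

By square-and-multiply:
15 in binary is 1111, i.e. 15 = 8 + 4 + 2 + 1.
46^1 ≡ 46 (mod 293)
46^2 ≡ 46^2 = 2116 ≡ 65 (mod 293)
46^4 ≡ 65^2 = 4225 ≡ 123 (mod 293)
46^8 ≡ 123^2 = 15129 ≡ 186 (mod 293)
46^15 = 46^8 × 46^4 × 46^2 × 46^1 ≡ 186 × 123 × 65 × 46 (mod 293).
Accumulate the product:
186 × 123 = 22878 ≡ 24
24 × 65 = 1560 ≡ 95
95 × 46 = 4370 ≡ 268

268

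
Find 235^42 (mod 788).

42 in binary is 101010, i.e. 42 = 32 + 8 + 2.
235^1 ≡ 235 (mod 788)
235^2 ≡ 235^2 = 55225 ≡ 65 (mod 788)
235^4 ≡ 65^2 = 4225 ≡ 285 (mod 788)
235^8 ≡ 285^2 = 81225 ≡ 61 (mod 788)
235^16 ≡ 61^2 = 3721 ≡ 569 (mod 788)
235^32 ≡ 569^2 = 323761 ≡ 681 (mod 788)
235^42 = 235^32 * 235^8 * 235^2 ≡ 681 * 61 * 65 (mod 788).
Accumulate the product:
681 * 61 = 41541 ≡ 565
565 * 65 = 36725 ≡ 477

477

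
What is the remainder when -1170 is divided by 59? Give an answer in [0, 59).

10

-1170 = -20×59 + 10, so -1170 ≡ 10 (mod 59).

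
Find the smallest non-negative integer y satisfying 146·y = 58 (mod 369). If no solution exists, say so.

56

gcd(146, 369) = 1, so a unique solution mod 369 exists.
146⁻¹ ≡ 230 (mod 369).
y ≡ 230·58 ≡ 56 (mod 369).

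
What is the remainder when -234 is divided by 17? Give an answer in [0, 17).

4

-234 = -14*17 + 4, so -234 ≡ 4 (mod 17).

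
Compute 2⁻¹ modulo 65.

33

Run the extended Euclidean algorithm:
65 = 32*2 + 1
2 = 2*1 + 0
gcd(2, 65) = 1, so the inverse exists.
Back-substitute for 1:
1 = 1*65 − 32*2
So 2⁻¹ ≡ −32 ≡ 33 (mod 65).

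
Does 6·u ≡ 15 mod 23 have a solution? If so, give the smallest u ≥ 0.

gcd(6, 23) = 1, so a unique solution mod 23 exists.
6⁻¹ ≡ 4 (mod 23).
u ≡ 4·15 ≡ 14 (mod 23).

14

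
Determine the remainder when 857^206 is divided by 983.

376

By square-and-multiply:
206 in binary is 11001110, i.e. 206 = 128 + 64 + 8 + 4 + 2.
857^1 ≡ 857 (mod 983)
857^2 ≡ 857^2 = 734449 ≡ 148 (mod 983)
857^4 ≡ 148^2 = 21904 ≡ 278 (mod 983)
857^8 ≡ 278^2 = 77284 ≡ 610 (mod 983)
857^16 ≡ 610^2 = 372100 ≡ 526 (mod 983)
857^32 ≡ 526^2 = 276676 ≡ 453 (mod 983)
857^64 ≡ 453^2 = 205209 ≡ 745 (mod 983)
857^128 ≡ 745^2 = 555025 ≡ 613 (mod 983)
857^206 = 857^128 * 857^64 * 857^8 * 857^4 * 857^2 ≡ 613 * 745 * 610 * 278 * 148 (mod 983).
Accumulate the product:
613 * 745 = 456685 ≡ 573
573 * 610 = 349530 ≡ 565
565 * 278 = 157070 ≡ 773
773 * 148 = 114404 ≡ 376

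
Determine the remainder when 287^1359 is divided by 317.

Using repeated squaring:
287^1 ≡ 287 (mod 317)
287^2 ≡ 287^2 = 82369 ≡ 266 (mod 317)
287^4 ≡ 266^2 = 70756 ≡ 65 (mod 317)
287^8 ≡ 65^2 = 4225 ≡ 104 (mod 317)
287^16 ≡ 104^2 = 10816 ≡ 38 (mod 317)
287^32 ≡ 38^2 = 1444 ≡ 176 (mod 317)
287^64 ≡ 176^2 = 30976 ≡ 227 (mod 317)
287^128 ≡ 227^2 = 51529 ≡ 175 (mod 317)
287^256 ≡ 175^2 = 30625 ≡ 193 (mod 317)
287^512 ≡ 193^2 = 37249 ≡ 160 (mod 317)
287^1024 ≡ 160^2 = 25600 ≡ 240 (mod 317)
287^1359 = 287^1024 × 287^256 × 287^64 × 287^8 × 287^4 × 287^2 × 287^1 ≡ 240 × 193 × 227 × 104 × 65 × 266 × 287 (mod 317).
Accumulate the product:
240 × 193 = 46320 ≡ 38
38 × 227 = 8626 ≡ 67
67 × 104 = 6968 ≡ 311
311 × 65 = 20215 ≡ 244
244 × 266 = 64904 ≡ 236
236 × 287 = 67732 ≡ 211

211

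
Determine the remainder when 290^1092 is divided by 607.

Using repeated squaring:
290^1 ≡ 290 (mod 607)
290^2 ≡ 290^2 = 84100 ≡ 334 (mod 607)
290^4 ≡ 334^2 = 111556 ≡ 475 (mod 607)
290^8 ≡ 475^2 = 225625 ≡ 428 (mod 607)
290^16 ≡ 428^2 = 183184 ≡ 477 (mod 607)
290^32 ≡ 477^2 = 227529 ≡ 511 (mod 607)
290^64 ≡ 511^2 = 261121 ≡ 111 (mod 607)
290^128 ≡ 111^2 = 12321 ≡ 181 (mod 607)
290^256 ≡ 181^2 = 32761 ≡ 590 (mod 607)
290^512 ≡ 590^2 = 348100 ≡ 289 (mod 607)
290^1024 ≡ 289^2 = 83521 ≡ 362 (mod 607)
290^1092 = 290^1024 × 290^64 × 290^4 ≡ 362 × 111 × 475 (mod 607).
Accumulate the product:
362 × 111 = 40182 ≡ 120
120 × 475 = 57000 ≡ 549

549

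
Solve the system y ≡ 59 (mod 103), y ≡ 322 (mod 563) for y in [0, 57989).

17775

103⁻¹ mod 563: 103·82 ≡ 1 (mod 563), so 103⁻¹ ≡ 82.
y = 59 + 103·((322 − 59)·82 mod 563) = 59 + 103·172 = 17775.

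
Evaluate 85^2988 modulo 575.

225

2988 in binary is 101110101100, i.e. 2988 = 2048 + 512 + 256 + 128 + 32 + 8 + 4.
85^1 ≡ 85 (mod 575)
85^2 ≡ 85^2 = 7225 ≡ 325 (mod 575)
85^4 ≡ 325^2 = 105625 ≡ 400 (mod 575)
85^8 ≡ 400^2 = 160000 ≡ 150 (mod 575)
85^16 ≡ 150^2 = 22500 ≡ 75 (mod 575)
85^32 ≡ 75^2 = 5625 ≡ 450 (mod 575)
85^64 ≡ 450^2 = 202500 ≡ 100 (mod 575)
85^128 ≡ 100^2 = 10000 ≡ 225 (mod 575)
85^256 ≡ 225^2 = 50625 ≡ 25 (mod 575)
85^512 ≡ 25^2 = 625 ≡ 50 (mod 575)
85^1024 ≡ 50^2 = 2500 ≡ 200 (mod 575)
85^2048 ≡ 200^2 = 40000 ≡ 325 (mod 575)
85^2988 = 85^2048 × 85^512 × 85^256 × 85^128 × 85^32 × 85^8 × 85^4 ≡ 325 × 50 × 25 × 225 × 450 × 150 × 400 (mod 575).
Accumulate the product:
325 × 50 = 16250 ≡ 150
150 × 25 = 3750 ≡ 300
300 × 225 = 67500 ≡ 225
225 × 450 = 101250 ≡ 50
50 × 150 = 7500 ≡ 25
25 × 400 = 10000 ≡ 225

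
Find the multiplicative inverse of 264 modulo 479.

176

Run the extended Euclidean algorithm:
479 = 1·264 + 215
264 = 1·215 + 49
215 = 4·49 + 19
49 = 2·19 + 11
19 = 1·11 + 8
11 = 1·8 + 3
8 = 2·3 + 2
3 = 1·2 + 1
2 = 2·1 + 0
gcd(264, 479) = 1, so the inverse exists.
Bézout: 1 = −97·479 + 176·264.
So 264⁻¹ ≡ 176 (mod 479).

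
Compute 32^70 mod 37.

32^1 ≡ 32 (mod 37)
32^2 ≡ 32^2 = 1024 ≡ 25 (mod 37)
32^4 ≡ 25^2 = 625 ≡ 33 (mod 37)
32^8 ≡ 33^2 = 1089 ≡ 16 (mod 37)
32^16 ≡ 16^2 = 256 ≡ 34 (mod 37)
32^32 ≡ 34^2 = 1156 ≡ 9 (mod 37)
32^64 ≡ 9^2 = 81 ≡ 7 (mod 37)
32^70 = 32^64 · 32^4 · 32^2 ≡ 7 · 33 · 25 (mod 37).
Accumulate the product:
7 · 33 = 231 ≡ 9
9 · 25 = 225 ≡ 3

3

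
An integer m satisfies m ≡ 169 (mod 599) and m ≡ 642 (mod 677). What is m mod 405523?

599⁻¹ mod 677: 599·460 ≡ 1 (mod 677), so 599⁻¹ ≡ 460.
m = 169 + 599·((642 − 169)·460 mod 677) = 169 + 599·263 = 157706.

157706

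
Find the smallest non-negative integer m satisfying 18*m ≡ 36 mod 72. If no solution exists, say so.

gcd(18, 72) = 18, and 18 | 36, so solutions exist.
Divide through by 18: 1*m ≡ 2 mod 4.
1⁻¹ ≡ 1 (mod 4).
m ≡ 1*2 ≡ 2 (mod 4).
The smallest non-negative solution is m = 2.

2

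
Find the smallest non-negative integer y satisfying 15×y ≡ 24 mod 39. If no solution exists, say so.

gcd(15, 39) = 3, and 3 | 24, so solutions exist.
Divide through by 3: 5×y = 8 (mod 13).
5⁻¹ ≡ 8 (mod 13).
y ≡ 8×8 ≡ 12 (mod 13).
The smallest non-negative solution is y = 12.

12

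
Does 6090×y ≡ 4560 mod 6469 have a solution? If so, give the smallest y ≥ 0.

4972

gcd(6090, 6469) = 1, so a unique solution mod 6469 exists.
6090⁻¹ ≡ 4728 (mod 6469).
y ≡ 4728×4560 ≡ 4972 (mod 6469).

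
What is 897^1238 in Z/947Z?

Using repeated squaring:
1238 in binary is 10011010110, i.e. 1238 = 1024 + 128 + 64 + 16 + 4 + 2.
897^1 ≡ 897 (mod 947)
897^2 ≡ 897^2 = 804609 ≡ 606 (mod 947)
897^4 ≡ 606^2 = 367236 ≡ 747 (mod 947)
897^8 ≡ 747^2 = 558009 ≡ 226 (mod 947)
897^16 ≡ 226^2 = 51076 ≡ 885 (mod 947)
897^32 ≡ 885^2 = 783225 ≡ 56 (mod 947)
897^64 ≡ 56^2 = 3136 ≡ 295 (mod 947)
897^128 ≡ 295^2 = 87025 ≡ 848 (mod 947)
897^256 ≡ 848^2 = 719104 ≡ 331 (mod 947)
897^512 ≡ 331^2 = 109561 ≡ 656 (mod 947)
897^1024 ≡ 656^2 = 430336 ≡ 398 (mod 947)
897^1238 = 897^1024 · 897^128 · 897^64 · 897^16 · 897^4 · 897^2 ≡ 398 · 848 · 295 · 885 · 747 · 606 (mod 947).
Accumulate the product:
398 · 848 = 337504 ≡ 372
372 · 295 = 109740 ≡ 835
835 · 885 = 738975 ≡ 315
315 · 747 = 235305 ≡ 449
449 · 606 = 272094 ≡ 305

305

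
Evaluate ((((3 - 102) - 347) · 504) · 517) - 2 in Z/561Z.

3 - 102 = -99 ≡ 462 (mod 561)
462 - 347 = 115
115 · 504 = 57960 ≡ 177 (mod 561)
177 · 517 = 91509 ≡ 66 (mod 561)
66 - 2 = 64

64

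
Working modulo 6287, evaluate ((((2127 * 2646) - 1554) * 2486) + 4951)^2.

2127 * 2646 = 5628042 ≡ 1177 (mod 6287)
1177 - 1554 = -377 ≡ 5910 (mod 6287)
5910 * 2486 = 14692260 ≡ 5828 (mod 6287)
5828 + 4951 = 10779 ≡ 4492 (mod 6287)
(4492)^2 ≡ 3081 (mod 6287)

3081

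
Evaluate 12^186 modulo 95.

39

Using repeated squaring:
186 in binary is 10111010, i.e. 186 = 128 + 32 + 16 + 8 + 2.
12^1 ≡ 12 (mod 95)
12^2 ≡ 12^2 = 144 ≡ 49 (mod 95)
12^4 ≡ 49^2 = 2401 ≡ 26 (mod 95)
12^8 ≡ 26^2 = 676 ≡ 11 (mod 95)
12^16 ≡ 11^2 = 121 ≡ 26 (mod 95)
12^32 ≡ 26^2 = 676 ≡ 11 (mod 95)
12^64 ≡ 11^2 = 121 ≡ 26 (mod 95)
12^128 ≡ 26^2 = 676 ≡ 11 (mod 95)
12^186 = 12^128 * 12^32 * 12^16 * 12^8 * 12^2 ≡ 11 * 11 * 26 * 11 * 49 (mod 95).
Accumulate the product:
11 * 11 = 121 ≡ 26
26 * 26 = 676 ≡ 11
11 * 11 = 121 ≡ 26
26 * 49 = 1274 ≡ 39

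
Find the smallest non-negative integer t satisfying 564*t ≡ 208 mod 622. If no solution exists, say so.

gcd(564, 622) = 2, and 2 | 208, so solutions exist.
Divide through by 2: 282*t ≡ 104 mod 311.
282⁻¹ ≡ 193 (mod 311).
t ≡ 193*104 ≡ 168 (mod 311).
The smallest non-negative solution is t = 168.

168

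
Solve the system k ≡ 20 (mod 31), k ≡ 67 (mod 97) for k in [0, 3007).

31⁻¹ mod 97: 31×72 ≡ 1 (mod 97), so 31⁻¹ ≡ 72.
k = 20 + 31×((67 − 20)×72 mod 97) = 20 + 31×86 = 2686.

2686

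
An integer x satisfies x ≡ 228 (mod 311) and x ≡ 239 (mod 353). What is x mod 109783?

34127

311⁻¹ mod 353: 311·42 ≡ 1 (mod 353), so 311⁻¹ ≡ 42.
x = 228 + 311·((239 − 228)·42 mod 353) = 228 + 311·109 = 34127.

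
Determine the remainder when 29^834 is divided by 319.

58

By square-and-multiply:
834 in binary is 1101000010, i.e. 834 = 512 + 256 + 64 + 2.
29^1 ≡ 29 (mod 319)
29^2 ≡ 29^2 = 841 ≡ 203 (mod 319)
29^4 ≡ 203^2 = 41209 ≡ 58 (mod 319)
29^8 ≡ 58^2 = 3364 ≡ 174 (mod 319)
29^16 ≡ 174^2 = 30276 ≡ 290 (mod 319)
29^32 ≡ 290^2 = 84100 ≡ 203 (mod 319)
29^64 ≡ 203^2 = 41209 ≡ 58 (mod 319)
29^128 ≡ 58^2 = 3364 ≡ 174 (mod 319)
29^256 ≡ 174^2 = 30276 ≡ 290 (mod 319)
29^512 ≡ 290^2 = 84100 ≡ 203 (mod 319)
29^834 = 29^512 · 29^256 · 29^64 · 29^2 ≡ 203 · 290 · 58 · 203 (mod 319).
Accumulate the product:
203 · 290 = 58870 ≡ 174
174 · 58 = 10092 ≡ 203
203 · 203 = 41209 ≡ 58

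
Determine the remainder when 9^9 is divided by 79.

9 in binary is 1001, i.e. 9 = 8 + 1.
9^1 ≡ 9 (mod 79)
9^2 ≡ 9^2 = 81 ≡ 2 (mod 79)
9^4 ≡ 2^2 = 4 (mod 79)
9^8 ≡ 4^2 = 16 (mod 79)
9^9 = 9^8 · 9^1 ≡ 16 · 9 (mod 79).
16 · 9 = 144 ≡ 65 (mod 79).

65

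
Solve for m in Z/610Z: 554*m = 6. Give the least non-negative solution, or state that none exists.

294

gcd(554, 610) = 2, and 2 | 6, so solutions exist.
Divide through by 2: 277*m = 3 (mod 305).
277⁻¹ ≡ 98 (mod 305).
m ≡ 98*3 ≡ 294 (mod 305).
The smallest non-negative solution is m = 294.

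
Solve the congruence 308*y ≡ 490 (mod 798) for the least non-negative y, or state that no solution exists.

gcd(308, 798) = 14, and 14 | 490, so solutions exist.
Divide through by 14: 22*y mod 57 = 35.
22⁻¹ ≡ 13 (mod 57).
y ≡ 13*35 ≡ 56 (mod 57).
The smallest non-negative solution is y = 56.

56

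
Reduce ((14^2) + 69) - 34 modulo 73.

(14)^2 ≡ 50 (mod 73)
50 + 69 = 119 ≡ 46 (mod 73)
46 - 34 = 12

12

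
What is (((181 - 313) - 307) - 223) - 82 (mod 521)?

298

181 - 313 = -132 ≡ 389 (mod 521)
389 - 307 = 82
82 - 223 = -141 ≡ 380 (mod 521)
380 - 82 = 298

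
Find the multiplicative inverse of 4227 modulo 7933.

Run the extended Euclidean algorithm:
7933 = 1*4227 + 3706
4227 = 1*3706 + 521
3706 = 7*521 + 59
521 = 8*59 + 49
59 = 1*49 + 10
49 = 4*10 + 9
10 = 1*9 + 1
9 = 9*1 + 0
gcd(4227, 7933) = 1, so the inverse exists.
Bézout: 1 = 430*7933 − 807*4227.
So 4227⁻¹ ≡ −807 ≡ 7126 (mod 7933).

7126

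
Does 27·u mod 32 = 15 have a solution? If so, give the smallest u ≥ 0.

gcd(27, 32) = 1, so a unique solution mod 32 exists.
27⁻¹ ≡ 19 (mod 32).
u ≡ 19·15 ≡ 29 (mod 32).

29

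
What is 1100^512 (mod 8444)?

3168

1100^1 ≡ 1100 (mod 8444)
1100^2 ≡ 1100^2 = 1210000 ≡ 2508 (mod 8444)
1100^4 ≡ 2508^2 = 6290064 ≡ 7728 (mod 8444)
1100^8 ≡ 7728^2 = 59721984 ≡ 6016 (mod 8444)
1100^16 ≡ 6016^2 = 36192256 ≡ 1272 (mod 8444)
1100^32 ≡ 1272^2 = 1617984 ≡ 5180 (mod 8444)
1100^64 ≡ 5180^2 = 26832400 ≡ 5812 (mod 8444)
1100^128 ≡ 5812^2 = 33779344 ≡ 3344 (mod 8444)
1100^256 ≡ 3344^2 = 11182336 ≡ 2480 (mod 8444)
1100^512 ≡ 2480^2 = 6150400 ≡ 3168 (mod 8444)
So 1100^512 ≡ 3168 (mod 8444).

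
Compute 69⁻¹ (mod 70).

Apply the Euclidean algorithm and back-substitute:
70 = 1×69 + 1
69 = 69×1 + 0
gcd(69, 70) = 1, so the inverse exists.
Bézout: 1 = 1×70 − 1×69.
So 69⁻¹ ≡ −1 ≡ 69 (mod 70).

69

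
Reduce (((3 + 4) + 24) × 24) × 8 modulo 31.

0

3 + 4 = 7
7 + 24 = 31 ≡ 0 (mod 31)
0 × 24 = 0
0 × 8 = 0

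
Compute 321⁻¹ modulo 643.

Apply the Euclidean algorithm and back-substitute:
643 = 2*321 + 1
321 = 321*1 + 0
gcd(321, 643) = 1, so the inverse exists.
Bézout: 1 = 1*643 − 2*321.
So 321⁻¹ ≡ −2 ≡ 641 (mod 643).

641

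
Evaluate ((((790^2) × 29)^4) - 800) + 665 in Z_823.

(790)^2 ≡ 266 (mod 823)
266 × 29 = 7714 ≡ 307 (mod 823)
(307)^4 ≡ 446 (mod 823)
446 - 800 = -354 ≡ 469 (mod 823)
469 + 665 = 1134 ≡ 311 (mod 823)

311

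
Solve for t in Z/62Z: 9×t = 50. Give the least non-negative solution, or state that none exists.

gcd(9, 62) = 1, so a unique solution mod 62 exists.
9⁻¹ ≡ 7 (mod 62).
t ≡ 7×50 ≡ 40 (mod 62).

40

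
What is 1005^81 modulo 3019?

Compute successive squares:
1005^1 ≡ 1005 (mod 3019)
1005^2 ≡ 1005^2 = 1010025 ≡ 1679 (mod 3019)
1005^4 ≡ 1679^2 = 2819041 ≡ 2314 (mod 3019)
1005^8 ≡ 2314^2 = 5354596 ≡ 1909 (mod 3019)
1005^16 ≡ 1909^2 = 3644281 ≡ 348 (mod 3019)
1005^32 ≡ 348^2 = 121104 ≡ 344 (mod 3019)
1005^64 ≡ 344^2 = 118336 ≡ 595 (mod 3019)
1005^81 = 1005^64 × 1005^16 × 1005^1 ≡ 595 × 348 × 1005 (mod 3019).
Accumulate the product:
595 × 348 = 207060 ≡ 1768
1768 × 1005 = 1776840 ≡ 1668

1668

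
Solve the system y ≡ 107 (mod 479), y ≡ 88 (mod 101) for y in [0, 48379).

28368

479⁻¹ mod 101: 479·66 ≡ 1 (mod 101), so 479⁻¹ ≡ 66.
y = 107 + 479·((88 − 107)·66 mod 101) = 107 + 479·59 = 28368.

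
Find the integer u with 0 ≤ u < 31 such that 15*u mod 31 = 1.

31 = 2·15 + 1
15 = 15·1 + 0
gcd(15, 31) = 1, so the inverse exists.
Bézout: 1 = 1·31 − 2·15.
So 15⁻¹ ≡ −2 ≡ 29 (mod 31).

29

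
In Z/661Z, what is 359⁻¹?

Run the extended Euclidean algorithm:
661 = 1·359 + 302
359 = 1·302 + 57
302 = 5·57 + 17
57 = 3·17 + 6
17 = 2·6 + 5
6 = 1·5 + 1
5 = 5·1 + 0
gcd(359, 661) = 1, so the inverse exists.
Bézout: 1 = −63·661 + 116·359.
So 359⁻¹ ≡ 116 (mod 661).

116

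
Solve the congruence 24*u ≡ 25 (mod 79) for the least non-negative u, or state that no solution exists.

gcd(24, 79) = 1, so a unique solution mod 79 exists.
24⁻¹ ≡ 56 (mod 79).
u ≡ 56*25 ≡ 57 (mod 79).

57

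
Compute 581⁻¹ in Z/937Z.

937 = 1·581 + 356
581 = 1·356 + 225
356 = 1·225 + 131
225 = 1·131 + 94
131 = 1·94 + 37
94 = 2·37 + 20
37 = 1·20 + 17
20 = 1·17 + 3
17 = 5·3 + 2
3 = 1·2 + 1
2 = 2·1 + 0
gcd(581, 937) = 1, so the inverse exists.
Back-substitute for 1:
1 = 1·3 − 1·2
  = −1·17 + 6·3
  = 6·20 − 7·17
  = −7·37 + 13·20
  = 13·94 − 33·37
  = −33·131 + 46·94
  = 46·225 − 79·131
  = −79·356 + 125·225
  = 125·581 − 204·356
  = −204·937 + 329·581
So 581⁻¹ ≡ 329 (mod 937).

329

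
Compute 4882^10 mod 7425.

6799

By square-and-multiply:
4882^1 ≡ 4882 (mod 7425)
4882^2 ≡ 4882^2 = 23833924 ≡ 7099 (mod 7425)
4882^4 ≡ 7099^2 = 50395801 ≡ 2326 (mod 7425)
4882^8 ≡ 2326^2 = 5410276 ≡ 4876 (mod 7425)
4882^10 = 4882^8 · 4882^2 ≡ 4876 · 7099 (mod 7425).
4876 · 7099 = 34614724 ≡ 6799 (mod 7425).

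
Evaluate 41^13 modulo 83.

10

Using repeated squaring:
41^1 ≡ 41 (mod 83)
41^2 ≡ 41^2 = 1681 ≡ 21 (mod 83)
41^4 ≡ 21^2 = 441 ≡ 26 (mod 83)
41^8 ≡ 26^2 = 676 ≡ 12 (mod 83)
41^13 = 41^8 · 41^4 · 41^1 ≡ 12 · 26 · 41 (mod 83).
Accumulate the product:
12 · 26 = 312 ≡ 63
63 · 41 = 2583 ≡ 10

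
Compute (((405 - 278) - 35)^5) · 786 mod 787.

405 - 278 = 127
127 - 35 = 92
(92)^5 ≡ 310 (mod 787)
310 · 786 = 243660 ≡ 477 (mod 787)

477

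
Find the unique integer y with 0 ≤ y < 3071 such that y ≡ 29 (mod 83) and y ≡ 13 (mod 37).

2270

83⁻¹ mod 37: 83*33 ≡ 1 (mod 37), so 83⁻¹ ≡ 33.
y = 29 + 83*((13 − 29)*33 mod 37) = 29 + 83*27 = 2270.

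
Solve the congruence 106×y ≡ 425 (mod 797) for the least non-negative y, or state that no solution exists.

598

gcd(106, 797) = 1, so a unique solution mod 797 exists.
106⁻¹ ≡ 594 (mod 797).
y ≡ 594×425 ≡ 598 (mod 797).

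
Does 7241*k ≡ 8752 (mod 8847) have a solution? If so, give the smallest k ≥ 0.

gcd(7241, 8847) = 1, so a unique solution mod 8847 exists.
7241⁻¹ ≡ 3476 (mod 8847).
k ≡ 3476*8752 ≡ 5966 (mod 8847).

5966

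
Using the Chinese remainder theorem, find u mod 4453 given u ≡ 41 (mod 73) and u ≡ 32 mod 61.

73⁻¹ mod 61: 73×56 ≡ 1 (mod 61), so 73⁻¹ ≡ 56.
u = 41 + 73×((32 − 41)×56 mod 61) = 41 + 73×45 = 3326.

3326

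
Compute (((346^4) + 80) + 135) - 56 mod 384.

(346)^4 ≡ 16 (mod 384)
16 + 80 = 96
96 + 135 = 231
231 - 56 = 175

175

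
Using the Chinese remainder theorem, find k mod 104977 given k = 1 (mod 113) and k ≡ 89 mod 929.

113⁻¹ mod 929: 113·74 ≡ 1 (mod 929), so 113⁻¹ ≡ 74.
k = 1 + 113·((89 − 1)·74 mod 929) = 1 + 113·9 = 1018.
Check: 1018 mod 113 = 1, 1018 mod 929 = 89. ✓

1018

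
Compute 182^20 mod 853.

395

182^1 ≡ 182 (mod 853)
182^2 ≡ 182^2 = 33124 ≡ 710 (mod 853)
182^4 ≡ 710^2 = 504100 ≡ 830 (mod 853)
182^8 ≡ 830^2 = 688900 ≡ 529 (mod 853)
182^16 ≡ 529^2 = 279841 ≡ 57 (mod 853)
182^20 = 182^16 · 182^4 ≡ 57 · 830 (mod 853).
57 · 830 = 47310 ≡ 395 (mod 853).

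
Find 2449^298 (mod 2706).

1087

298 in binary is 100101010, i.e. 298 = 256 + 32 + 8 + 2.
2449^1 ≡ 2449 (mod 2706)
2449^2 ≡ 2449^2 = 5997601 ≡ 1105 (mod 2706)
2449^4 ≡ 1105^2 = 1221025 ≡ 619 (mod 2706)
2449^8 ≡ 619^2 = 383161 ≡ 1615 (mod 2706)
2449^16 ≡ 1615^2 = 2608225 ≡ 2347 (mod 2706)
2449^32 ≡ 2347^2 = 5508409 ≡ 1699 (mod 2706)
2449^64 ≡ 1699^2 = 2886601 ≡ 2005 (mod 2706)
2449^128 ≡ 2005^2 = 4020025 ≡ 1615 (mod 2706)
2449^256 ≡ 1615^2 = 2608225 ≡ 2347 (mod 2706)
2449^298 = 2449^256 × 2449^32 × 2449^8 × 2449^2 ≡ 2347 × 1699 × 1615 × 1105 (mod 2706).
Accumulate the product:
2347 × 1699 = 3987553 ≡ 1615
1615 × 1615 = 2608225 ≡ 2347
2347 × 1105 = 2593435 ≡ 1087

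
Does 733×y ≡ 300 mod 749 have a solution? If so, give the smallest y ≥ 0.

gcd(733, 749) = 1, so a unique solution mod 749 exists.
733⁻¹ ≡ 234 (mod 749).
y ≡ 234×300 ≡ 543 (mod 749).

543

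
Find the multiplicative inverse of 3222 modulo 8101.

Run the extended Euclidean algorithm:
8101 = 2×3222 + 1657
3222 = 1×1657 + 1565
1657 = 1×1565 + 92
1565 = 17×92 + 1
92 = 92×1 + 0
gcd(3222, 8101) = 1, so the inverse exists.
Bézout: 1 = −35×8101 + 88×3222.
So 3222⁻¹ ≡ 88 (mod 8101).

88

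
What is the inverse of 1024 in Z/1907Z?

1082

Apply the Euclidean algorithm and back-substitute:
1907 = 1·1024 + 883
1024 = 1·883 + 141
883 = 6·141 + 37
141 = 3·37 + 30
37 = 1·30 + 7
30 = 4·7 + 2
7 = 3·2 + 1
2 = 2·1 + 0
gcd(1024, 1907) = 1, so the inverse exists.
Back-substitute for 1:
1 = 1·7 − 3·2
  = −3·30 + 13·7
  = 13·37 − 16·30
  = −16·141 + 61·37
  = 61·883 − 382·141
  = −382·1024 + 443·883
  = 443·1907 − 825·1024
So 1024⁻¹ ≡ −825 ≡ 1082 (mod 1907).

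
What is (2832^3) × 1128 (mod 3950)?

3854

(2832)^3 ≡ 168 (mod 3950)
168 × 1128 = 189504 ≡ 3854 (mod 3950)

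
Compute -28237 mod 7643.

-28237 = -4·7643 + 2335, so -28237 ≡ 2335 (mod 7643).

2335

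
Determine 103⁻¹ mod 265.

265 = 2×103 + 59
103 = 1×59 + 44
59 = 1×44 + 15
44 = 2×15 + 14
15 = 1×14 + 1
14 = 14×1 + 0
gcd(103, 265) = 1, so the inverse exists.
Bézout: 1 = 7×265 − 18×103.
So 103⁻¹ ≡ −18 ≡ 247 (mod 265).

247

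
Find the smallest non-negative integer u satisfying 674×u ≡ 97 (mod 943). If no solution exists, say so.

855

gcd(674, 943) = 1, so a unique solution mod 943 exists.
674⁻¹ ≡ 631 (mod 943).
u ≡ 631×97 ≡ 855 (mod 943).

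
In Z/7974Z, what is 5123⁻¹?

3443

7974 = 1·5123 + 2851
5123 = 1·2851 + 2272
2851 = 1·2272 + 579
2272 = 3·579 + 535
579 = 1·535 + 44
535 = 12·44 + 7
44 = 6·7 + 2
7 = 3·2 + 1
2 = 2·1 + 0
gcd(5123, 7974) = 1, so the inverse exists.
Bézout: 1 = −2212·7974 + 3443·5123.
So 5123⁻¹ ≡ 3443 (mod 7974).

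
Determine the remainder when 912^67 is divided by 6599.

3092

912^1 ≡ 912 (mod 6599)
912^2 ≡ 912^2 = 831744 ≡ 270 (mod 6599)
912^4 ≡ 270^2 = 72900 ≡ 311 (mod 6599)
912^8 ≡ 311^2 = 96721 ≡ 4335 (mod 6599)
912^16 ≡ 4335^2 = 18792225 ≡ 4872 (mod 6599)
912^32 ≡ 4872^2 = 23736384 ≡ 6380 (mod 6599)
912^64 ≡ 6380^2 = 40704400 ≡ 1768 (mod 6599)
912^67 = 912^64 * 912^2 * 912^1 ≡ 1768 * 270 * 912 (mod 6599).
Accumulate the product:
1768 * 270 = 477360 ≡ 2232
2232 * 912 = 2035584 ≡ 3092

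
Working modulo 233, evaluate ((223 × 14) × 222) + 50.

223 × 14 = 3122 ≡ 93 (mod 233)
93 × 222 = 20646 ≡ 142 (mod 233)
142 + 50 = 192

192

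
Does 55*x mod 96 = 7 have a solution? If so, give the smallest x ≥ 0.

49

gcd(55, 96) = 1, so a unique solution mod 96 exists.
55⁻¹ ≡ 7 (mod 96).
x ≡ 7*7 ≡ 49 (mod 96).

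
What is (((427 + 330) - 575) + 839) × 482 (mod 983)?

427 + 330 = 757
757 - 575 = 182
182 + 839 = 1021 ≡ 38 (mod 983)
38 × 482 = 18316 ≡ 622 (mod 983)

622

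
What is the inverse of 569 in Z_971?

157

Apply the Euclidean algorithm and back-substitute:
971 = 1×569 + 402
569 = 1×402 + 167
402 = 2×167 + 68
167 = 2×68 + 31
68 = 2×31 + 6
31 = 5×6 + 1
6 = 6×1 + 0
gcd(569, 971) = 1, so the inverse exists.
Back-substitute for 1:
1 = 1×31 − 5×6
  = −5×68 + 11×31
  = 11×167 − 27×68
  = −27×402 + 65×167
  = 65×569 − 92×402
  = −92×971 + 157×569
So 569⁻¹ ≡ 157 (mod 971).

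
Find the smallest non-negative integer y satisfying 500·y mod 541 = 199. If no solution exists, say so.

gcd(500, 541) = 1, so a unique solution mod 541 exists.
500⁻¹ ≡ 475 (mod 541).
y ≡ 475·199 ≡ 391 (mod 541).

391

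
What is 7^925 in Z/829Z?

925 in binary is 1110011101, i.e. 925 = 512 + 256 + 128 + 16 + 8 + 4 + 1.
7^1 ≡ 7 (mod 829)
7^2 ≡ 7^2 = 49 (mod 829)
7^4 ≡ 49^2 = 2401 ≡ 743 (mod 829)
7^8 ≡ 743^2 = 552049 ≡ 764 (mod 829)
7^16 ≡ 764^2 = 583696 ≡ 80 (mod 829)
7^32 ≡ 80^2 = 6400 ≡ 597 (mod 829)
7^64 ≡ 597^2 = 356409 ≡ 768 (mod 829)
7^128 ≡ 768^2 = 589824 ≡ 405 (mod 829)
7^256 ≡ 405^2 = 164025 ≡ 712 (mod 829)
7^512 ≡ 712^2 = 506944 ≡ 425 (mod 829)
7^925 = 7^512 × 7^256 × 7^128 × 7^16 × 7^8 × 7^4 × 7^1 ≡ 425 × 712 × 405 × 80 × 764 × 743 × 7 (mod 829).
Accumulate the product:
425 × 712 = 302600 ≡ 15
15 × 405 = 6075 ≡ 272
272 × 80 = 21760 ≡ 206
206 × 764 = 157384 ≡ 703
703 × 743 = 522329 ≡ 59
59 × 7 = 413

413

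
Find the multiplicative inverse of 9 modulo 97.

54

Run the extended Euclidean algorithm:
97 = 10·9 + 7
9 = 1·7 + 2
7 = 3·2 + 1
2 = 2·1 + 0
gcd(9, 97) = 1, so the inverse exists.
Bézout: 1 = 4·97 − 43·9.
So 9⁻¹ ≡ −43 ≡ 54 (mod 97).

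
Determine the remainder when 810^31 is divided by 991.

31 in binary is 11111, i.e. 31 = 16 + 8 + 4 + 2 + 1.
810^1 ≡ 810 (mod 991)
810^2 ≡ 810^2 = 656100 ≡ 58 (mod 991)
810^4 ≡ 58^2 = 3364 ≡ 391 (mod 991)
810^8 ≡ 391^2 = 152881 ≡ 267 (mod 991)
810^16 ≡ 267^2 = 71289 ≡ 928 (mod 991)
810^31 = 810^16 × 810^8 × 810^4 × 810^2 × 810^1 ≡ 928 × 267 × 391 × 58 × 810 (mod 991).
Accumulate the product:
928 × 267 = 247776 ≡ 26
26 × 391 = 10166 ≡ 256
256 × 58 = 14848 ≡ 974
974 × 810 = 788940 ≡ 104

104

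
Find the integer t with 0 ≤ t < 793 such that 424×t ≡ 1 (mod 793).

447

793 = 1·424 + 369
424 = 1·369 + 55
369 = 6·55 + 39
55 = 1·39 + 16
39 = 2·16 + 7
16 = 2·7 + 2
7 = 3·2 + 1
2 = 2·1 + 0
gcd(424, 793) = 1, so the inverse exists.
Back-substitute for 1:
1 = 1·7 − 3·2
  = −3·16 + 7·7
  = 7·39 − 17·16
  = −17·55 + 24·39
  = 24·369 − 161·55
  = −161·424 + 185·369
  = 185·793 − 346·424
So 424⁻¹ ≡ −346 ≡ 447 (mod 793).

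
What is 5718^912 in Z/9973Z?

Using repeated squaring:
5718^1 ≡ 5718 (mod 9973)
5718^2 ≡ 5718^2 = 32695524 ≡ 4030 (mod 9973)
5718^4 ≡ 4030^2 = 16240900 ≡ 4856 (mod 9973)
5718^8 ≡ 4856^2 = 23580736 ≡ 4564 (mod 9973)
5718^16 ≡ 4564^2 = 20830096 ≡ 6472 (mod 9973)
5718^32 ≡ 6472^2 = 41886784 ≡ 184 (mod 9973)
5718^64 ≡ 184^2 = 33856 ≡ 3937 (mod 9973)
5718^128 ≡ 3937^2 = 15499969 ≡ 1927 (mod 9973)
5718^256 ≡ 1927^2 = 3713329 ≡ 3373 (mod 9973)
5718^512 ≡ 3373^2 = 11377129 ≡ 7909 (mod 9973)
5718^912 = 5718^512 · 5718^256 · 5718^128 · 5718^16 ≡ 7909 · 3373 · 1927 · 6472 (mod 9973).
Accumulate the product:
7909 · 3373 = 26677057 ≡ 9255
9255 · 1927 = 17834385 ≡ 2661
2661 · 6472 = 17221992 ≡ 8594

8594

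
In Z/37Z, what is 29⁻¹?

37 = 1·29 + 8
29 = 3·8 + 5
8 = 1·5 + 3
5 = 1·3 + 2
3 = 1·2 + 1
2 = 2·1 + 0
gcd(29, 37) = 1, so the inverse exists.
Back-substitute for 1:
1 = 1·3 − 1·2
  = −1·5 + 2·3
  = 2·8 − 3·5
  = −3·29 + 11·8
  = 11·37 − 14·29
So 29⁻¹ ≡ −14 ≡ 23 (mod 37).

23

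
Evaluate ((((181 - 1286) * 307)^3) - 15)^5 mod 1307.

181 - 1286 = -1105 ≡ 202 (mod 1307)
202 * 307 = 62014 ≡ 585 (mod 1307)
(585)^3 ≡ 593 (mod 1307)
593 - 15 = 578
(578)^5 ≡ 924 (mod 1307)

924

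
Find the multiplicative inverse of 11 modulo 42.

23

By the extended Euclidean algorithm:
42 = 3×11 + 9
11 = 1×9 + 2
9 = 4×2 + 1
2 = 2×1 + 0
gcd(11, 42) = 1, so the inverse exists.
Bézout: 1 = 5×42 − 19×11.
So 11⁻¹ ≡ −19 ≡ 23 (mod 42).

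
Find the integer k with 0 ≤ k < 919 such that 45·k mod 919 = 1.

919 = 20*45 + 19
45 = 2*19 + 7
19 = 2*7 + 5
7 = 1*5 + 2
5 = 2*2 + 1
2 = 2*1 + 0
gcd(45, 919) = 1, so the inverse exists.
Bézout: 1 = 19*919 − 388*45.
So 45⁻¹ ≡ −388 ≡ 531 (mod 919).

531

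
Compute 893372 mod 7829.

866

893372 = 114×7829 + 866, so 893372 ≡ 866 (mod 7829).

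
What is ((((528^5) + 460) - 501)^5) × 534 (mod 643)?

(528)^5 ≡ 529 (mod 643)
529 + 460 = 989 ≡ 346 (mod 643)
346 - 501 = -155 ≡ 488 (mod 643)
(488)^5 ≡ 420 (mod 643)
420 × 534 = 224280 ≡ 516 (mod 643)

516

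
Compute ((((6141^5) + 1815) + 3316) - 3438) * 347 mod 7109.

(6141)^5 ≡ 5496 (mod 7109)
5496 + 1815 = 7311 ≡ 202 (mod 7109)
202 + 3316 = 3518
3518 - 3438 = 80
80 * 347 = 27760 ≡ 6433 (mod 7109)

6433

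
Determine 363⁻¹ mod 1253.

573

1253 = 3*363 + 164
363 = 2*164 + 35
164 = 4*35 + 24
35 = 1*24 + 11
24 = 2*11 + 2
11 = 5*2 + 1
2 = 2*1 + 0
gcd(363, 1253) = 1, so the inverse exists.
Back-substitute for 1:
1 = 1*11 − 5*2
  = −5*24 + 11*11
  = 11*35 − 16*24
  = −16*164 + 75*35
  = 75*363 − 166*164
  = −166*1253 + 573*363
So 363⁻¹ ≡ 573 (mod 1253).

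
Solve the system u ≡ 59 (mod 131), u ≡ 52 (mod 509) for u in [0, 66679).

131⁻¹ mod 509: 131*136 ≡ 1 (mod 509), so 131⁻¹ ≡ 136.
u = 59 + 131*((52 − 59)*136 mod 509) = 59 + 131*66 = 8705.

8705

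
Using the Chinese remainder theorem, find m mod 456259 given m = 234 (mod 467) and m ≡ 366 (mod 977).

220191

467⁻¹ mod 977: 467*159 ≡ 1 (mod 977), so 467⁻¹ ≡ 159.
m = 234 + 467*((366 − 234)*159 mod 977) = 234 + 467*471 = 220191.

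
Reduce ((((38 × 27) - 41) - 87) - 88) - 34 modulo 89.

64

38 × 27 = 1026 ≡ 47 (mod 89)
47 - 41 = 6
6 - 87 = -81 ≡ 8 (mod 89)
8 - 88 = -80 ≡ 9 (mod 89)
9 - 34 = -25 ≡ 64 (mod 89)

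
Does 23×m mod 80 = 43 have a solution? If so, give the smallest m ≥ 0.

61

gcd(23, 80) = 1, so a unique solution mod 80 exists.
23⁻¹ ≡ 7 (mod 80).
m ≡ 7×43 ≡ 61 (mod 80).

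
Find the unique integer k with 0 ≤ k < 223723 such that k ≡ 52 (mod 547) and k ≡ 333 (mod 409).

2787

547⁻¹ mod 409: 547×246 ≡ 1 (mod 409), so 547⁻¹ ≡ 246.
k = 52 + 547×((333 − 52)×246 mod 409) = 52 + 547×5 = 2787.
Check: 2787 mod 547 = 52, 2787 mod 409 = 333. ✓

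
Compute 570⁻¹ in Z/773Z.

99

773 = 1·570 + 203
570 = 2·203 + 164
203 = 1·164 + 39
164 = 4·39 + 8
39 = 4·8 + 7
8 = 1·7 + 1
7 = 7·1 + 0
gcd(570, 773) = 1, so the inverse exists.
Bézout: 1 = −73·773 + 99·570.
So 570⁻¹ ≡ 99 (mod 773).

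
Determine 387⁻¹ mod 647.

By the extended Euclidean algorithm:
647 = 1·387 + 260
387 = 1·260 + 127
260 = 2·127 + 6
127 = 21·6 + 1
6 = 6·1 + 0
gcd(387, 647) = 1, so the inverse exists.
Back-substitute for 1:
1 = 1·127 − 21·6
  = −21·260 + 43·127
  = 43·387 − 64·260
  = −64·647 + 107·387
So 387⁻¹ ≡ 107 (mod 647).

107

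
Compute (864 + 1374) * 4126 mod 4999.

864 + 1374 = 2238
2238 * 4126 = 9233988 ≡ 835 (mod 4999)

835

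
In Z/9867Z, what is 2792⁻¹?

6803

By the extended Euclidean algorithm:
9867 = 3*2792 + 1491
2792 = 1*1491 + 1301
1491 = 1*1301 + 190
1301 = 6*190 + 161
190 = 1*161 + 29
161 = 5*29 + 16
29 = 1*16 + 13
16 = 1*13 + 3
13 = 4*3 + 1
3 = 3*1 + 0
gcd(2792, 9867) = 1, so the inverse exists.
Bézout: 1 = 867*9867 − 3064*2792.
So 2792⁻¹ ≡ −3064 ≡ 6803 (mod 9867).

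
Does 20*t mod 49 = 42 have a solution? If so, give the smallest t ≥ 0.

7

gcd(20, 49) = 1, so a unique solution mod 49 exists.
20⁻¹ ≡ 27 (mod 49).
t ≡ 27*42 ≡ 7 (mod 49).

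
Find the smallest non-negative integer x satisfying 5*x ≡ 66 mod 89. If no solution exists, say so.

gcd(5, 89) = 1, so a unique solution mod 89 exists.
5⁻¹ ≡ 18 (mod 89).
x ≡ 18*66 ≡ 31 (mod 89).

31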